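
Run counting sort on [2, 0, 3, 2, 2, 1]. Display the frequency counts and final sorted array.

Count array: [1, 1, 3, 1]
(count[i] = number of elements equal to i)
Cumulative count: [1, 2, 5, 6]
Sorted: [0, 1, 2, 2, 2, 3]


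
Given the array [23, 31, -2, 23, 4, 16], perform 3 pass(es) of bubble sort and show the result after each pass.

After pass 1: [23, -2, 23, 4, 16, 31] (4 swaps)
After pass 2: [-2, 23, 4, 16, 23, 31] (3 swaps)
After pass 3: [-2, 4, 16, 23, 23, 31] (2 swaps)
Total swaps: 9


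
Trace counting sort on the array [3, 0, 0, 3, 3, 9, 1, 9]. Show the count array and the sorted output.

Count array: [2, 1, 0, 3, 0, 0, 0, 0, 0, 2]
(count[i] = number of elements equal to i)
Cumulative count: [2, 3, 3, 6, 6, 6, 6, 6, 6, 8]
Sorted: [0, 0, 1, 3, 3, 3, 9, 9]


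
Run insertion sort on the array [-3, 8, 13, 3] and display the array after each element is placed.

First element -3 is already 'sorted'
Insert 8: shifted 0 elements -> [-3, 8, 13, 3]
Insert 13: shifted 0 elements -> [-3, 8, 13, 3]
Insert 3: shifted 2 elements -> [-3, 3, 8, 13]


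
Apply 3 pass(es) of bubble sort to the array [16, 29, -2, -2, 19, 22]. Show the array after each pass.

After pass 1: [16, -2, -2, 19, 22, 29] (4 swaps)
After pass 2: [-2, -2, 16, 19, 22, 29] (2 swaps)
After pass 3: [-2, -2, 16, 19, 22, 29] (0 swaps)
Total swaps: 6


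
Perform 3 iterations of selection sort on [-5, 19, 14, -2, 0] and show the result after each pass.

Pass 1: Select minimum -5 at index 0, swap -> [-5, 19, 14, -2, 0]
Pass 2: Select minimum -2 at index 3, swap -> [-5, -2, 14, 19, 0]
Pass 3: Select minimum 0 at index 4, swap -> [-5, -2, 0, 19, 14]


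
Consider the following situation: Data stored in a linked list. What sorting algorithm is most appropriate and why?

Best choice: Merge sort
Reason: Merge sort doesn't require random access; can be done in O(1) extra space for linked lists


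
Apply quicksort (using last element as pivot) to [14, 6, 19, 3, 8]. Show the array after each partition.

Partition 1: pivot=8 at index 2 -> [6, 3, 8, 14, 19]
Partition 2: pivot=3 at index 0 -> [3, 6, 8, 14, 19]
Partition 3: pivot=19 at index 4 -> [3, 6, 8, 14, 19]


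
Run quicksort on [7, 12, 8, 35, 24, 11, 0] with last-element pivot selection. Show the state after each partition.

Partition 1: pivot=0 at index 0 -> [0, 12, 8, 35, 24, 11, 7]
Partition 2: pivot=7 at index 1 -> [0, 7, 8, 35, 24, 11, 12]
Partition 3: pivot=12 at index 4 -> [0, 7, 8, 11, 12, 35, 24]
Partition 4: pivot=11 at index 3 -> [0, 7, 8, 11, 12, 35, 24]
Partition 5: pivot=24 at index 5 -> [0, 7, 8, 11, 12, 24, 35]


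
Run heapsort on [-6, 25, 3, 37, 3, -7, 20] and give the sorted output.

Build heap: [37, 25, 20, -6, 3, -7, 3]
Extract 37: [25, 3, 20, -6, 3, -7, 37]
Extract 25: [20, 3, -7, -6, 3, 25, 37]
Extract 20: [3, 3, -7, -6, 20, 25, 37]
Extract 3: [3, -6, -7, 3, 20, 25, 37]
Extract 3: [-6, -7, 3, 3, 20, 25, 37]
Extract -6: [-7, -6, 3, 3, 20, 25, 37]


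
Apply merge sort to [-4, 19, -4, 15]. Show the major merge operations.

Divide and conquer:
  Merge [-4] + [19] -> [-4, 19]
  Merge [-4] + [15] -> [-4, 15]
  Merge [-4, 19] + [-4, 15] -> [-4, -4, 15, 19]


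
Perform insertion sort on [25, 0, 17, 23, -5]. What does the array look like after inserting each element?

First element 25 is already 'sorted'
Insert 0: shifted 1 elements -> [0, 25, 17, 23, -5]
Insert 17: shifted 1 elements -> [0, 17, 25, 23, -5]
Insert 23: shifted 1 elements -> [0, 17, 23, 25, -5]
Insert -5: shifted 4 elements -> [-5, 0, 17, 23, 25]


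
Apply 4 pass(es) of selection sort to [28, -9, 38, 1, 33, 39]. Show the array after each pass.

Pass 1: Select minimum -9 at index 1, swap -> [-9, 28, 38, 1, 33, 39]
Pass 2: Select minimum 1 at index 3, swap -> [-9, 1, 38, 28, 33, 39]
Pass 3: Select minimum 28 at index 3, swap -> [-9, 1, 28, 38, 33, 39]
Pass 4: Select minimum 33 at index 4, swap -> [-9, 1, 28, 33, 38, 39]


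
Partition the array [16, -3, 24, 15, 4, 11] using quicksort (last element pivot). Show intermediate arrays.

Partition 1: pivot=11 at index 2 -> [-3, 4, 11, 15, 16, 24]
Partition 2: pivot=4 at index 1 -> [-3, 4, 11, 15, 16, 24]
Partition 3: pivot=24 at index 5 -> [-3, 4, 11, 15, 16, 24]
Partition 4: pivot=16 at index 4 -> [-3, 4, 11, 15, 16, 24]


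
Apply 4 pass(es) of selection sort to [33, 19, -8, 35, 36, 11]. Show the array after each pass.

Pass 1: Select minimum -8 at index 2, swap -> [-8, 19, 33, 35, 36, 11]
Pass 2: Select minimum 11 at index 5, swap -> [-8, 11, 33, 35, 36, 19]
Pass 3: Select minimum 19 at index 5, swap -> [-8, 11, 19, 35, 36, 33]
Pass 4: Select minimum 33 at index 5, swap -> [-8, 11, 19, 33, 36, 35]


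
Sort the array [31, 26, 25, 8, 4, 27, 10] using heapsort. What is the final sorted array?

Build heap: [31, 26, 27, 8, 4, 25, 10]
Extract 31: [27, 26, 25, 8, 4, 10, 31]
Extract 27: [26, 10, 25, 8, 4, 27, 31]
Extract 26: [25, 10, 4, 8, 26, 27, 31]
Extract 25: [10, 8, 4, 25, 26, 27, 31]
Extract 10: [8, 4, 10, 25, 26, 27, 31]
Extract 8: [4, 8, 10, 25, 26, 27, 31]


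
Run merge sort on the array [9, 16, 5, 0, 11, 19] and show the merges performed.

Divide and conquer:
  Merge [16] + [5] -> [5, 16]
  Merge [9] + [5, 16] -> [5, 9, 16]
  Merge [11] + [19] -> [11, 19]
  Merge [0] + [11, 19] -> [0, 11, 19]
  Merge [5, 9, 16] + [0, 11, 19] -> [0, 5, 9, 11, 16, 19]


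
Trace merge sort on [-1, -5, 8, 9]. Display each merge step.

Divide and conquer:
  Merge [-1] + [-5] -> [-5, -1]
  Merge [8] + [9] -> [8, 9]
  Merge [-5, -1] + [8, 9] -> [-5, -1, 8, 9]


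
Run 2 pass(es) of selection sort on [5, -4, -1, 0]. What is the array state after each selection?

Pass 1: Select minimum -4 at index 1, swap -> [-4, 5, -1, 0]
Pass 2: Select minimum -1 at index 2, swap -> [-4, -1, 5, 0]


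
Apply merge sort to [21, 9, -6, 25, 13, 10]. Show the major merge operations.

Divide and conquer:
  Merge [9] + [-6] -> [-6, 9]
  Merge [21] + [-6, 9] -> [-6, 9, 21]
  Merge [13] + [10] -> [10, 13]
  Merge [25] + [10, 13] -> [10, 13, 25]
  Merge [-6, 9, 21] + [10, 13, 25] -> [-6, 9, 10, 13, 21, 25]


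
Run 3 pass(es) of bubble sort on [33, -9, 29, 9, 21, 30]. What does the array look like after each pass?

After pass 1: [-9, 29, 9, 21, 30, 33] (5 swaps)
After pass 2: [-9, 9, 21, 29, 30, 33] (2 swaps)
After pass 3: [-9, 9, 21, 29, 30, 33] (0 swaps)
Total swaps: 7


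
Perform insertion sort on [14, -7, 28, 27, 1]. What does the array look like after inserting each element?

First element 14 is already 'sorted'
Insert -7: shifted 1 elements -> [-7, 14, 28, 27, 1]
Insert 28: shifted 0 elements -> [-7, 14, 28, 27, 1]
Insert 27: shifted 1 elements -> [-7, 14, 27, 28, 1]
Insert 1: shifted 3 elements -> [-7, 1, 14, 27, 28]


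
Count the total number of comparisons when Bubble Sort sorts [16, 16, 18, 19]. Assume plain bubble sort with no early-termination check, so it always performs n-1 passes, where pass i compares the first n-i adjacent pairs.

Pass 1: compare adjacent pairs (0,1)..(2,3) = 3 comparison(s), 0 swap(s) -> [16, 16, 18, 19]
Pass 2: compare adjacent pairs (0,1)..(1,2) = 2 comparison(s), 0 swap(s) -> [16, 16, 18, 19]
Pass 3: compare adjacent pairs (0,1)..(0,1) = 1 comparison(s), 0 swap(s) -> [16, 16, 18, 19]
Total comparisons: 3 + 2 + 1 = 6


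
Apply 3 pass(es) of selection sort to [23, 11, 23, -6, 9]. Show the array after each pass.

Pass 1: Select minimum -6 at index 3, swap -> [-6, 11, 23, 23, 9]
Pass 2: Select minimum 9 at index 4, swap -> [-6, 9, 23, 23, 11]
Pass 3: Select minimum 11 at index 4, swap -> [-6, 9, 11, 23, 23]


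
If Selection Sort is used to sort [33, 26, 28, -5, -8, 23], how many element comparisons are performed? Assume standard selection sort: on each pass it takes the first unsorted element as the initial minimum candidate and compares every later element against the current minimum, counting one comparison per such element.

Pass 1: scan indices 1..5 for the minimum = 5 comparison(s); min is -8, place at index 0 -> [-8, 26, 28, -5, 33, 23]
Pass 2: scan indices 2..5 for the minimum = 4 comparison(s); min is -5, place at index 1 -> [-8, -5, 28, 26, 33, 23]
Pass 3: scan indices 3..5 for the minimum = 3 comparison(s); min is 23, place at index 2 -> [-8, -5, 23, 26, 33, 28]
Pass 4: scan indices 4..5 for the minimum = 2 comparison(s); min is 26, place at index 3 -> [-8, -5, 23, 26, 33, 28]
Pass 5: scan indices 5..5 for the minimum = 1 comparison(s); min is 28, place at index 4 -> [-8, -5, 23, 26, 28, 33]
Selection sort always scans the whole unsorted suffix, so the count is (n-1) + (n-2) + ... + 1 = n(n-1)/2 = 6*5/2 = 15 regardless of the input order.
Total comparisons: 5 + 4 + 3 + 2 + 1 = 15


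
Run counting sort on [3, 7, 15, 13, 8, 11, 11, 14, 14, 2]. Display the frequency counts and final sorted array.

Count array: [0, 0, 1, 1, 0, 0, 0, 1, 1, 0, 0, 2, 0, 1, 2, 1]
(count[i] = number of elements equal to i)
Cumulative count: [0, 0, 1, 2, 2, 2, 2, 3, 4, 4, 4, 6, 6, 7, 9, 10]
Sorted: [2, 3, 7, 8, 11, 11, 13, 14, 14, 15]


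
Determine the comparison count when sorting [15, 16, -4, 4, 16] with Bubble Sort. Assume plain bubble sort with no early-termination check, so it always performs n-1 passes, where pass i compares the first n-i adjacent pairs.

Pass 1: compare adjacent pairs (0,1)..(3,4) = 4 comparison(s), 2 swap(s) -> [15, -4, 4, 16, 16]
Pass 2: compare adjacent pairs (0,1)..(2,3) = 3 comparison(s), 2 swap(s) -> [-4, 4, 15, 16, 16]
Pass 3: compare adjacent pairs (0,1)..(1,2) = 2 comparison(s), 0 swap(s) -> [-4, 4, 15, 16, 16]
Pass 4: compare adjacent pairs (0,1)..(0,1) = 1 comparison(s), 0 swap(s) -> [-4, 4, 15, 16, 16]
Total comparisons: 4 + 3 + 2 + 1 = 10


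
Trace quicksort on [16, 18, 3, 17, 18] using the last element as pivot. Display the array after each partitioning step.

Partition 1: pivot=18 at index 4 -> [16, 18, 3, 17, 18]
Partition 2: pivot=17 at index 2 -> [16, 3, 17, 18, 18]
Partition 3: pivot=3 at index 0 -> [3, 16, 17, 18, 18]


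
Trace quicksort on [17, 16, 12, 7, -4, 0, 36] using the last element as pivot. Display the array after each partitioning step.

Partition 1: pivot=36 at index 6 -> [17, 16, 12, 7, -4, 0, 36]
Partition 2: pivot=0 at index 1 -> [-4, 0, 12, 7, 17, 16, 36]
Partition 3: pivot=16 at index 4 -> [-4, 0, 12, 7, 16, 17, 36]
Partition 4: pivot=7 at index 2 -> [-4, 0, 7, 12, 16, 17, 36]


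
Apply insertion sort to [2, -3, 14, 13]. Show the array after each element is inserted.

First element 2 is already 'sorted'
Insert -3: shifted 1 elements -> [-3, 2, 14, 13]
Insert 14: shifted 0 elements -> [-3, 2, 14, 13]
Insert 13: shifted 1 elements -> [-3, 2, 13, 14]


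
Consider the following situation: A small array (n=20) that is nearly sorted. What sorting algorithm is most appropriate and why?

Best choice: Insertion sort
Reason: Insertion sort is O(n) for nearly sorted arrays and has low overhead


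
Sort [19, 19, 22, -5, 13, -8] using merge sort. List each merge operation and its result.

Divide and conquer:
  Merge [19] + [22] -> [19, 22]
  Merge [19] + [19, 22] -> [19, 19, 22]
  Merge [13] + [-8] -> [-8, 13]
  Merge [-5] + [-8, 13] -> [-8, -5, 13]
  Merge [19, 19, 22] + [-8, -5, 13] -> [-8, -5, 13, 19, 19, 22]


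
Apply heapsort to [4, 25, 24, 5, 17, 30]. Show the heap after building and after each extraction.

Build heap: [30, 25, 24, 5, 17, 4]
Extract 30: [25, 17, 24, 5, 4, 30]
Extract 25: [24, 17, 4, 5, 25, 30]
Extract 24: [17, 5, 4, 24, 25, 30]
Extract 17: [5, 4, 17, 24, 25, 30]
Extract 5: [4, 5, 17, 24, 25, 30]


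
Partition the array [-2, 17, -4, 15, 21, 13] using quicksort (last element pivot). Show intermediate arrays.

Partition 1: pivot=13 at index 2 -> [-2, -4, 13, 15, 21, 17]
Partition 2: pivot=-4 at index 0 -> [-4, -2, 13, 15, 21, 17]
Partition 3: pivot=17 at index 4 -> [-4, -2, 13, 15, 17, 21]


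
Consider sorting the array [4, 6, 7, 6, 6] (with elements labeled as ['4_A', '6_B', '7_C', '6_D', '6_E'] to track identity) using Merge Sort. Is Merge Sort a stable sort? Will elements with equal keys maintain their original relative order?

Trace Merge Sort on the labeled array (the key is the number; the letter only tracks identity):
  Merge [4_A] + [6_B] -> [4_A, 6_B]
  Merge [6_D] + [6_E] -> [6_D, 6_E]
  Merge [7_C] + [6_D, 6_E] -> [6_D, 6_E, 7_C]
  Merge [4_A, 6_B] + [6_D, 6_E, 7_C] -> [4_A, 6_B, 6_D, 6_E, 7_C]
Final order: [4_A, 6_B, 6_D, 6_E, 7_C]
Equal keys:
  value 6: originally 6_B, 6_D, 6_E; after sorting 6_B, 6_D, 6_E -> order preserved
All equal keys kept their original relative order. Merge Sort is stable: when the heads of the two halves are equal the merge takes from the left half first.
Answer: Stable


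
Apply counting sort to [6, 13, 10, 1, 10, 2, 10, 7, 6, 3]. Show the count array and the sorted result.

Count array: [0, 1, 1, 1, 0, 0, 2, 1, 0, 0, 3, 0, 0, 1]
(count[i] = number of elements equal to i)
Cumulative count: [0, 1, 2, 3, 3, 3, 5, 6, 6, 6, 9, 9, 9, 10]
Sorted: [1, 2, 3, 6, 6, 7, 10, 10, 10, 13]


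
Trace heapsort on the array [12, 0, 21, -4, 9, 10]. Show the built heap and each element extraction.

Build heap: [21, 9, 12, -4, 0, 10]
Extract 21: [12, 9, 10, -4, 0, 21]
Extract 12: [10, 9, 0, -4, 12, 21]
Extract 10: [9, -4, 0, 10, 12, 21]
Extract 9: [0, -4, 9, 10, 12, 21]
Extract 0: [-4, 0, 9, 10, 12, 21]


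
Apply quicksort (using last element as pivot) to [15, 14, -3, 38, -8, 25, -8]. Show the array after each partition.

Partition 1: pivot=-8 at index 1 -> [-8, -8, -3, 38, 15, 25, 14]
Partition 2: pivot=14 at index 3 -> [-8, -8, -3, 14, 15, 25, 38]
Partition 3: pivot=38 at index 6 -> [-8, -8, -3, 14, 15, 25, 38]
Partition 4: pivot=25 at index 5 -> [-8, -8, -3, 14, 15, 25, 38]


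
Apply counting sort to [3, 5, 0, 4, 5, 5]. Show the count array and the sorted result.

Count array: [1, 0, 0, 1, 1, 3]
(count[i] = number of elements equal to i)
Cumulative count: [1, 1, 1, 2, 3, 6]
Sorted: [0, 3, 4, 5, 5, 5]


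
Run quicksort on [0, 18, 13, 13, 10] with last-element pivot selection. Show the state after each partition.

Partition 1: pivot=10 at index 1 -> [0, 10, 13, 13, 18]
Partition 2: pivot=18 at index 4 -> [0, 10, 13, 13, 18]
Partition 3: pivot=13 at index 3 -> [0, 10, 13, 13, 18]


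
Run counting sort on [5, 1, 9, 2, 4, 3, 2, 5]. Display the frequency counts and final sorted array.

Count array: [0, 1, 2, 1, 1, 2, 0, 0, 0, 1]
(count[i] = number of elements equal to i)
Cumulative count: [0, 1, 3, 4, 5, 7, 7, 7, 7, 8]
Sorted: [1, 2, 2, 3, 4, 5, 5, 9]


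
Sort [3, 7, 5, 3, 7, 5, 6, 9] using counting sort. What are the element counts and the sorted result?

Count array: [0, 0, 0, 2, 0, 2, 1, 2, 0, 1]
(count[i] = number of elements equal to i)
Cumulative count: [0, 0, 0, 2, 2, 4, 5, 7, 7, 8]
Sorted: [3, 3, 5, 5, 6, 7, 7, 9]


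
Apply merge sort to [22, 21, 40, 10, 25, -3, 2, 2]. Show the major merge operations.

Divide and conquer:
  Merge [22] + [21] -> [21, 22]
  Merge [40] + [10] -> [10, 40]
  Merge [21, 22] + [10, 40] -> [10, 21, 22, 40]
  Merge [25] + [-3] -> [-3, 25]
  Merge [2] + [2] -> [2, 2]
  Merge [-3, 25] + [2, 2] -> [-3, 2, 2, 25]
  Merge [10, 21, 22, 40] + [-3, 2, 2, 25] -> [-3, 2, 2, 10, 21, 22, 25, 40]


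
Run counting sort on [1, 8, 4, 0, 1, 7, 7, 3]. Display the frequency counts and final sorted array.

Count array: [1, 2, 0, 1, 1, 0, 0, 2, 1]
(count[i] = number of elements equal to i)
Cumulative count: [1, 3, 3, 4, 5, 5, 5, 7, 8]
Sorted: [0, 1, 1, 3, 4, 7, 7, 8]


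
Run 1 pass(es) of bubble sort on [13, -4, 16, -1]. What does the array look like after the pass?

After pass 1: [-4, 13, -1, 16] (2 swaps)
Total swaps: 2


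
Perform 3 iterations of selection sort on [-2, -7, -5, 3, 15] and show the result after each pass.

Pass 1: Select minimum -7 at index 1, swap -> [-7, -2, -5, 3, 15]
Pass 2: Select minimum -5 at index 2, swap -> [-7, -5, -2, 3, 15]
Pass 3: Select minimum -2 at index 2, swap -> [-7, -5, -2, 3, 15]


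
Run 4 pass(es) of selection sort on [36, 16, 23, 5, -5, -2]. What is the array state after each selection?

Pass 1: Select minimum -5 at index 4, swap -> [-5, 16, 23, 5, 36, -2]
Pass 2: Select minimum -2 at index 5, swap -> [-5, -2, 23, 5, 36, 16]
Pass 3: Select minimum 5 at index 3, swap -> [-5, -2, 5, 23, 36, 16]
Pass 4: Select minimum 16 at index 5, swap -> [-5, -2, 5, 16, 36, 23]


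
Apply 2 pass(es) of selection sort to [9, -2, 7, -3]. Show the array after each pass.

Pass 1: Select minimum -3 at index 3, swap -> [-3, -2, 7, 9]
Pass 2: Select minimum -2 at index 1, swap -> [-3, -2, 7, 9]


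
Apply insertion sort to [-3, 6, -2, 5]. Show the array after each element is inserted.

First element -3 is already 'sorted'
Insert 6: shifted 0 elements -> [-3, 6, -2, 5]
Insert -2: shifted 1 elements -> [-3, -2, 6, 5]
Insert 5: shifted 1 elements -> [-3, -2, 5, 6]


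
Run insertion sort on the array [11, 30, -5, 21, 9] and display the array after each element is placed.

First element 11 is already 'sorted'
Insert 30: shifted 0 elements -> [11, 30, -5, 21, 9]
Insert -5: shifted 2 elements -> [-5, 11, 30, 21, 9]
Insert 21: shifted 1 elements -> [-5, 11, 21, 30, 9]
Insert 9: shifted 3 elements -> [-5, 9, 11, 21, 30]


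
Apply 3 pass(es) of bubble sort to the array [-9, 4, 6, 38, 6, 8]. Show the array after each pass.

After pass 1: [-9, 4, 6, 6, 8, 38] (2 swaps)
After pass 2: [-9, 4, 6, 6, 8, 38] (0 swaps)
After pass 3: [-9, 4, 6, 6, 8, 38] (0 swaps)
Total swaps: 2


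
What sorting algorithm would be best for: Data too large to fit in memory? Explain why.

Best choice: External merge sort
Reason: Minimizes disk I/O by sequential reads/writes


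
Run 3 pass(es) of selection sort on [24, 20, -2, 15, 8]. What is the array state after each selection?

Pass 1: Select minimum -2 at index 2, swap -> [-2, 20, 24, 15, 8]
Pass 2: Select minimum 8 at index 4, swap -> [-2, 8, 24, 15, 20]
Pass 3: Select minimum 15 at index 3, swap -> [-2, 8, 15, 24, 20]


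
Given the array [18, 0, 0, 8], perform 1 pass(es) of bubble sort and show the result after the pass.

After pass 1: [0, 0, 8, 18] (3 swaps)
Total swaps: 3


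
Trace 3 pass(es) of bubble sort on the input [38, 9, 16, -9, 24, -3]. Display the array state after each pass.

After pass 1: [9, 16, -9, 24, -3, 38] (5 swaps)
After pass 2: [9, -9, 16, -3, 24, 38] (2 swaps)
After pass 3: [-9, 9, -3, 16, 24, 38] (2 swaps)
Total swaps: 9


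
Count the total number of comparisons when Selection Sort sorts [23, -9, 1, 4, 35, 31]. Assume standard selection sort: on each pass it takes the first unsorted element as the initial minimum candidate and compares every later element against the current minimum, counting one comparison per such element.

Pass 1: scan indices 1..5 for the minimum = 5 comparison(s); min is -9, place at index 0 -> [-9, 23, 1, 4, 35, 31]
Pass 2: scan indices 2..5 for the minimum = 4 comparison(s); min is 1, place at index 1 -> [-9, 1, 23, 4, 35, 31]
Pass 3: scan indices 3..5 for the minimum = 3 comparison(s); min is 4, place at index 2 -> [-9, 1, 4, 23, 35, 31]
Pass 4: scan indices 4..5 for the minimum = 2 comparison(s); min is 23, place at index 3 -> [-9, 1, 4, 23, 35, 31]
Pass 5: scan indices 5..5 for the minimum = 1 comparison(s); min is 31, place at index 4 -> [-9, 1, 4, 23, 31, 35]
Selection sort always scans the whole unsorted suffix, so the count is (n-1) + (n-2) + ... + 1 = n(n-1)/2 = 6*5/2 = 15 regardless of the input order.
Total comparisons: 5 + 4 + 3 + 2 + 1 = 15


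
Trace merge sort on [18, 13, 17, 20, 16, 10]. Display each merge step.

Divide and conquer:
  Merge [13] + [17] -> [13, 17]
  Merge [18] + [13, 17] -> [13, 17, 18]
  Merge [16] + [10] -> [10, 16]
  Merge [20] + [10, 16] -> [10, 16, 20]
  Merge [13, 17, 18] + [10, 16, 20] -> [10, 13, 16, 17, 18, 20]


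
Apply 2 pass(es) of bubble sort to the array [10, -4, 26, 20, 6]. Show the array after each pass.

After pass 1: [-4, 10, 20, 6, 26] (3 swaps)
After pass 2: [-4, 10, 6, 20, 26] (1 swaps)
Total swaps: 4


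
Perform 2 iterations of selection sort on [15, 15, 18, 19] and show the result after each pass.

Pass 1: Select minimum 15 at index 0, swap -> [15, 15, 18, 19]
Pass 2: Select minimum 15 at index 1, swap -> [15, 15, 18, 19]


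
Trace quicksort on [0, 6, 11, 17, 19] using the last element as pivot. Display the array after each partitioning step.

Partition 1: pivot=19 at index 4 -> [0, 6, 11, 17, 19]
Partition 2: pivot=17 at index 3 -> [0, 6, 11, 17, 19]
Partition 3: pivot=11 at index 2 -> [0, 6, 11, 17, 19]
Partition 4: pivot=6 at index 1 -> [0, 6, 11, 17, 19]


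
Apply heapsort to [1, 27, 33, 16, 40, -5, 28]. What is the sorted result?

Build heap: [40, 27, 33, 16, 1, -5, 28]
Extract 40: [33, 27, 28, 16, 1, -5, 40]
Extract 33: [28, 27, -5, 16, 1, 33, 40]
Extract 28: [27, 16, -5, 1, 28, 33, 40]
Extract 27: [16, 1, -5, 27, 28, 33, 40]
Extract 16: [1, -5, 16, 27, 28, 33, 40]
Extract 1: [-5, 1, 16, 27, 28, 33, 40]


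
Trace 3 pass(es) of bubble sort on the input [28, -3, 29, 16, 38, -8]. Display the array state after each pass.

After pass 1: [-3, 28, 16, 29, -8, 38] (3 swaps)
After pass 2: [-3, 16, 28, -8, 29, 38] (2 swaps)
After pass 3: [-3, 16, -8, 28, 29, 38] (1 swaps)
Total swaps: 6


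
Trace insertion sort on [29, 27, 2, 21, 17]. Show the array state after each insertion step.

First element 29 is already 'sorted'
Insert 27: shifted 1 elements -> [27, 29, 2, 21, 17]
Insert 2: shifted 2 elements -> [2, 27, 29, 21, 17]
Insert 21: shifted 2 elements -> [2, 21, 27, 29, 17]
Insert 17: shifted 3 elements -> [2, 17, 21, 27, 29]


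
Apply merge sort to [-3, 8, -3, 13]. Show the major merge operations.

Divide and conquer:
  Merge [-3] + [8] -> [-3, 8]
  Merge [-3] + [13] -> [-3, 13]
  Merge [-3, 8] + [-3, 13] -> [-3, -3, 8, 13]


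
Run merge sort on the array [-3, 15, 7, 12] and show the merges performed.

Divide and conquer:
  Merge [-3] + [15] -> [-3, 15]
  Merge [7] + [12] -> [7, 12]
  Merge [-3, 15] + [7, 12] -> [-3, 7, 12, 15]


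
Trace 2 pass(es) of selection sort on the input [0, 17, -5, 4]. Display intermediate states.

Pass 1: Select minimum -5 at index 2, swap -> [-5, 17, 0, 4]
Pass 2: Select minimum 0 at index 2, swap -> [-5, 0, 17, 4]


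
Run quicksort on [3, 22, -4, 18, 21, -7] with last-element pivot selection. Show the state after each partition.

Partition 1: pivot=-7 at index 0 -> [-7, 22, -4, 18, 21, 3]
Partition 2: pivot=3 at index 2 -> [-7, -4, 3, 18, 21, 22]
Partition 3: pivot=22 at index 5 -> [-7, -4, 3, 18, 21, 22]
Partition 4: pivot=21 at index 4 -> [-7, -4, 3, 18, 21, 22]


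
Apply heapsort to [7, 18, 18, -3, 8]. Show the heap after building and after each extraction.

Build heap: [18, 8, 18, -3, 7]
Extract 18: [18, 8, 7, -3, 18]
Extract 18: [8, -3, 7, 18, 18]
Extract 8: [7, -3, 8, 18, 18]
Extract 7: [-3, 7, 8, 18, 18]


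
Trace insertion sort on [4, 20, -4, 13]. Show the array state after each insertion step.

First element 4 is already 'sorted'
Insert 20: shifted 0 elements -> [4, 20, -4, 13]
Insert -4: shifted 2 elements -> [-4, 4, 20, 13]
Insert 13: shifted 1 elements -> [-4, 4, 13, 20]


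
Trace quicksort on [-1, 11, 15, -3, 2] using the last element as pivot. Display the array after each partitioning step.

Partition 1: pivot=2 at index 2 -> [-1, -3, 2, 11, 15]
Partition 2: pivot=-3 at index 0 -> [-3, -1, 2, 11, 15]
Partition 3: pivot=15 at index 4 -> [-3, -1, 2, 11, 15]


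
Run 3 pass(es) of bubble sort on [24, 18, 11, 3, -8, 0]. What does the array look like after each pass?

After pass 1: [18, 11, 3, -8, 0, 24] (5 swaps)
After pass 2: [11, 3, -8, 0, 18, 24] (4 swaps)
After pass 3: [3, -8, 0, 11, 18, 24] (3 swaps)
Total swaps: 12


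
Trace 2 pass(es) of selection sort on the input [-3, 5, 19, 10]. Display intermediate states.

Pass 1: Select minimum -3 at index 0, swap -> [-3, 5, 19, 10]
Pass 2: Select minimum 5 at index 1, swap -> [-3, 5, 19, 10]


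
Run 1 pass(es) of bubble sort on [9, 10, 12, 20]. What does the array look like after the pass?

After pass 1: [9, 10, 12, 20] (0 swaps)
Total swaps: 0


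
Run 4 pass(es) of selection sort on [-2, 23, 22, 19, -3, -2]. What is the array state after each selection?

Pass 1: Select minimum -3 at index 4, swap -> [-3, 23, 22, 19, -2, -2]
Pass 2: Select minimum -2 at index 4, swap -> [-3, -2, 22, 19, 23, -2]
Pass 3: Select minimum -2 at index 5, swap -> [-3, -2, -2, 19, 23, 22]
Pass 4: Select minimum 19 at index 3, swap -> [-3, -2, -2, 19, 23, 22]


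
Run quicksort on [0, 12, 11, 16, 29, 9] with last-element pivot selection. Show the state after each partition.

Partition 1: pivot=9 at index 1 -> [0, 9, 11, 16, 29, 12]
Partition 2: pivot=12 at index 3 -> [0, 9, 11, 12, 29, 16]
Partition 3: pivot=16 at index 4 -> [0, 9, 11, 12, 16, 29]


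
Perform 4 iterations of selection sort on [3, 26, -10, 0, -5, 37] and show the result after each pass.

Pass 1: Select minimum -10 at index 2, swap -> [-10, 26, 3, 0, -5, 37]
Pass 2: Select minimum -5 at index 4, swap -> [-10, -5, 3, 0, 26, 37]
Pass 3: Select minimum 0 at index 3, swap -> [-10, -5, 0, 3, 26, 37]
Pass 4: Select minimum 3 at index 3, swap -> [-10, -5, 0, 3, 26, 37]


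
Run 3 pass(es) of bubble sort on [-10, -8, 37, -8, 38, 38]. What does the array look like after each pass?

After pass 1: [-10, -8, -8, 37, 38, 38] (1 swaps)
After pass 2: [-10, -8, -8, 37, 38, 38] (0 swaps)
After pass 3: [-10, -8, -8, 37, 38, 38] (0 swaps)
Total swaps: 1


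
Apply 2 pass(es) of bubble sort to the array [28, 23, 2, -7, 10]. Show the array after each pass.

After pass 1: [23, 2, -7, 10, 28] (4 swaps)
After pass 2: [2, -7, 10, 23, 28] (3 swaps)
Total swaps: 7


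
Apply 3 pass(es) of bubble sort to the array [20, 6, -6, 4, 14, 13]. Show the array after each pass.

After pass 1: [6, -6, 4, 14, 13, 20] (5 swaps)
After pass 2: [-6, 4, 6, 13, 14, 20] (3 swaps)
After pass 3: [-6, 4, 6, 13, 14, 20] (0 swaps)
Total swaps: 8


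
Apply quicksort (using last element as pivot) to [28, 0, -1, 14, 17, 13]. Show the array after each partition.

Partition 1: pivot=13 at index 2 -> [0, -1, 13, 14, 17, 28]
Partition 2: pivot=-1 at index 0 -> [-1, 0, 13, 14, 17, 28]
Partition 3: pivot=28 at index 5 -> [-1, 0, 13, 14, 17, 28]
Partition 4: pivot=17 at index 4 -> [-1, 0, 13, 14, 17, 28]


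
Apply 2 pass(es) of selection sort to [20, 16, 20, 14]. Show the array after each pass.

Pass 1: Select minimum 14 at index 3, swap -> [14, 16, 20, 20]
Pass 2: Select minimum 16 at index 1, swap -> [14, 16, 20, 20]


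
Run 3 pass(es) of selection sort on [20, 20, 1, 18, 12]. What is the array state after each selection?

Pass 1: Select minimum 1 at index 2, swap -> [1, 20, 20, 18, 12]
Pass 2: Select minimum 12 at index 4, swap -> [1, 12, 20, 18, 20]
Pass 3: Select minimum 18 at index 3, swap -> [1, 12, 18, 20, 20]


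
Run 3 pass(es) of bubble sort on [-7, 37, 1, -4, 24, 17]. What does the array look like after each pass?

After pass 1: [-7, 1, -4, 24, 17, 37] (4 swaps)
After pass 2: [-7, -4, 1, 17, 24, 37] (2 swaps)
After pass 3: [-7, -4, 1, 17, 24, 37] (0 swaps)
Total swaps: 6


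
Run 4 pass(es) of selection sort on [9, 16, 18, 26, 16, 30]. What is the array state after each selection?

Pass 1: Select minimum 9 at index 0, swap -> [9, 16, 18, 26, 16, 30]
Pass 2: Select minimum 16 at index 1, swap -> [9, 16, 18, 26, 16, 30]
Pass 3: Select minimum 16 at index 4, swap -> [9, 16, 16, 26, 18, 30]
Pass 4: Select minimum 18 at index 4, swap -> [9, 16, 16, 18, 26, 30]


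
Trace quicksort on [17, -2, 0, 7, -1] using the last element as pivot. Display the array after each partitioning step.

Partition 1: pivot=-1 at index 1 -> [-2, -1, 0, 7, 17]
Partition 2: pivot=17 at index 4 -> [-2, -1, 0, 7, 17]
Partition 3: pivot=7 at index 3 -> [-2, -1, 0, 7, 17]


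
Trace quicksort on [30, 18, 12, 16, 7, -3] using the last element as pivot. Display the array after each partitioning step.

Partition 1: pivot=-3 at index 0 -> [-3, 18, 12, 16, 7, 30]
Partition 2: pivot=30 at index 5 -> [-3, 18, 12, 16, 7, 30]
Partition 3: pivot=7 at index 1 -> [-3, 7, 12, 16, 18, 30]
Partition 4: pivot=18 at index 4 -> [-3, 7, 12, 16, 18, 30]
Partition 5: pivot=16 at index 3 -> [-3, 7, 12, 16, 18, 30]


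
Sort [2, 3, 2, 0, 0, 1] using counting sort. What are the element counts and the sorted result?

Count array: [2, 1, 2, 1]
(count[i] = number of elements equal to i)
Cumulative count: [2, 3, 5, 6]
Sorted: [0, 0, 1, 2, 2, 3]


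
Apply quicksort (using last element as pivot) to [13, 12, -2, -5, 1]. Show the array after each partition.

Partition 1: pivot=1 at index 2 -> [-2, -5, 1, 12, 13]
Partition 2: pivot=-5 at index 0 -> [-5, -2, 1, 12, 13]
Partition 3: pivot=13 at index 4 -> [-5, -2, 1, 12, 13]


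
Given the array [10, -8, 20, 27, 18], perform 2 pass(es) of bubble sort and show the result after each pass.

After pass 1: [-8, 10, 20, 18, 27] (2 swaps)
After pass 2: [-8, 10, 18, 20, 27] (1 swaps)
Total swaps: 3


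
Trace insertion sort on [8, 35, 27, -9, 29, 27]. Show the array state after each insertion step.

First element 8 is already 'sorted'
Insert 35: shifted 0 elements -> [8, 35, 27, -9, 29, 27]
Insert 27: shifted 1 elements -> [8, 27, 35, -9, 29, 27]
Insert -9: shifted 3 elements -> [-9, 8, 27, 35, 29, 27]
Insert 29: shifted 1 elements -> [-9, 8, 27, 29, 35, 27]
Insert 27: shifted 2 elements -> [-9, 8, 27, 27, 29, 35]


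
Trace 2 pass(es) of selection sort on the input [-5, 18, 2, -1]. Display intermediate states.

Pass 1: Select minimum -5 at index 0, swap -> [-5, 18, 2, -1]
Pass 2: Select minimum -1 at index 3, swap -> [-5, -1, 2, 18]


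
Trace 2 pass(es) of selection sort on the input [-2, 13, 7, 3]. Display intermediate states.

Pass 1: Select minimum -2 at index 0, swap -> [-2, 13, 7, 3]
Pass 2: Select minimum 3 at index 3, swap -> [-2, 3, 7, 13]


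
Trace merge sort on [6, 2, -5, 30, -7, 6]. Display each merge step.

Divide and conquer:
  Merge [2] + [-5] -> [-5, 2]
  Merge [6] + [-5, 2] -> [-5, 2, 6]
  Merge [-7] + [6] -> [-7, 6]
  Merge [30] + [-7, 6] -> [-7, 6, 30]
  Merge [-5, 2, 6] + [-7, 6, 30] -> [-7, -5, 2, 6, 6, 30]


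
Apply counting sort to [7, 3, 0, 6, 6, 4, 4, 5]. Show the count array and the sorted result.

Count array: [1, 0, 0, 1, 2, 1, 2, 1]
(count[i] = number of elements equal to i)
Cumulative count: [1, 1, 1, 2, 4, 5, 7, 8]
Sorted: [0, 3, 4, 4, 5, 6, 6, 7]


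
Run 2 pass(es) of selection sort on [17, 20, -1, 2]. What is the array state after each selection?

Pass 1: Select minimum -1 at index 2, swap -> [-1, 20, 17, 2]
Pass 2: Select minimum 2 at index 3, swap -> [-1, 2, 17, 20]


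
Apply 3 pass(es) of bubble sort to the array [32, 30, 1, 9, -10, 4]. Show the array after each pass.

After pass 1: [30, 1, 9, -10, 4, 32] (5 swaps)
After pass 2: [1, 9, -10, 4, 30, 32] (4 swaps)
After pass 3: [1, -10, 4, 9, 30, 32] (2 swaps)
Total swaps: 11


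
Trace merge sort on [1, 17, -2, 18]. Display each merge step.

Divide and conquer:
  Merge [1] + [17] -> [1, 17]
  Merge [-2] + [18] -> [-2, 18]
  Merge [1, 17] + [-2, 18] -> [-2, 1, 17, 18]


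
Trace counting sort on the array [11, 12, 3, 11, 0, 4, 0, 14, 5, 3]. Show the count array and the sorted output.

Count array: [2, 0, 0, 2, 1, 1, 0, 0, 0, 0, 0, 2, 1, 0, 1]
(count[i] = number of elements equal to i)
Cumulative count: [2, 2, 2, 4, 5, 6, 6, 6, 6, 6, 6, 8, 9, 9, 10]
Sorted: [0, 0, 3, 3, 4, 5, 11, 11, 12, 14]


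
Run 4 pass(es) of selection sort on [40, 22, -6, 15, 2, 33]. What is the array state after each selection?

Pass 1: Select minimum -6 at index 2, swap -> [-6, 22, 40, 15, 2, 33]
Pass 2: Select minimum 2 at index 4, swap -> [-6, 2, 40, 15, 22, 33]
Pass 3: Select minimum 15 at index 3, swap -> [-6, 2, 15, 40, 22, 33]
Pass 4: Select minimum 22 at index 4, swap -> [-6, 2, 15, 22, 40, 33]


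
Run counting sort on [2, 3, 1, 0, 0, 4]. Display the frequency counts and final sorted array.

Count array: [2, 1, 1, 1, 1]
(count[i] = number of elements equal to i)
Cumulative count: [2, 3, 4, 5, 6]
Sorted: [0, 0, 1, 2, 3, 4]


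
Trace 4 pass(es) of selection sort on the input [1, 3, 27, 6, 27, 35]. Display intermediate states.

Pass 1: Select minimum 1 at index 0, swap -> [1, 3, 27, 6, 27, 35]
Pass 2: Select minimum 3 at index 1, swap -> [1, 3, 27, 6, 27, 35]
Pass 3: Select minimum 6 at index 3, swap -> [1, 3, 6, 27, 27, 35]
Pass 4: Select minimum 27 at index 3, swap -> [1, 3, 6, 27, 27, 35]


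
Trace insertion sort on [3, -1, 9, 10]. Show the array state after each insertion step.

First element 3 is already 'sorted'
Insert -1: shifted 1 elements -> [-1, 3, 9, 10]
Insert 9: shifted 0 elements -> [-1, 3, 9, 10]
Insert 10: shifted 0 elements -> [-1, 3, 9, 10]


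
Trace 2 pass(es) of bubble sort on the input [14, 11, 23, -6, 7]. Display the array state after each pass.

After pass 1: [11, 14, -6, 7, 23] (3 swaps)
After pass 2: [11, -6, 7, 14, 23] (2 swaps)
Total swaps: 5


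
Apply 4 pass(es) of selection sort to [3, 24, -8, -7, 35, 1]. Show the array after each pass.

Pass 1: Select minimum -8 at index 2, swap -> [-8, 24, 3, -7, 35, 1]
Pass 2: Select minimum -7 at index 3, swap -> [-8, -7, 3, 24, 35, 1]
Pass 3: Select minimum 1 at index 5, swap -> [-8, -7, 1, 24, 35, 3]
Pass 4: Select minimum 3 at index 5, swap -> [-8, -7, 1, 3, 35, 24]


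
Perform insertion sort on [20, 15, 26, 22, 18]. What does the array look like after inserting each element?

First element 20 is already 'sorted'
Insert 15: shifted 1 elements -> [15, 20, 26, 22, 18]
Insert 26: shifted 0 elements -> [15, 20, 26, 22, 18]
Insert 22: shifted 1 elements -> [15, 20, 22, 26, 18]
Insert 18: shifted 3 elements -> [15, 18, 20, 22, 26]


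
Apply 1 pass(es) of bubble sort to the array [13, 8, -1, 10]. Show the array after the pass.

After pass 1: [8, -1, 10, 13] (3 swaps)
Total swaps: 3


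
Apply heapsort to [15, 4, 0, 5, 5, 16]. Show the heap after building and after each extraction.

Build heap: [16, 5, 15, 4, 5, 0]
Extract 16: [15, 5, 0, 4, 5, 16]
Extract 15: [5, 5, 0, 4, 15, 16]
Extract 5: [5, 4, 0, 5, 15, 16]
Extract 5: [4, 0, 5, 5, 15, 16]
Extract 4: [0, 4, 5, 5, 15, 16]


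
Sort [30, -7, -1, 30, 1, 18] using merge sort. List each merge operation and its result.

Divide and conquer:
  Merge [-7] + [-1] -> [-7, -1]
  Merge [30] + [-7, -1] -> [-7, -1, 30]
  Merge [1] + [18] -> [1, 18]
  Merge [30] + [1, 18] -> [1, 18, 30]
  Merge [-7, -1, 30] + [1, 18, 30] -> [-7, -1, 1, 18, 30, 30]


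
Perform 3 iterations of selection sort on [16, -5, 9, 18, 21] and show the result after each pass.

Pass 1: Select minimum -5 at index 1, swap -> [-5, 16, 9, 18, 21]
Pass 2: Select minimum 9 at index 2, swap -> [-5, 9, 16, 18, 21]
Pass 3: Select minimum 16 at index 2, swap -> [-5, 9, 16, 18, 21]


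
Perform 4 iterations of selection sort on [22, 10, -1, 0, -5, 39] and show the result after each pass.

Pass 1: Select minimum -5 at index 4, swap -> [-5, 10, -1, 0, 22, 39]
Pass 2: Select minimum -1 at index 2, swap -> [-5, -1, 10, 0, 22, 39]
Pass 3: Select minimum 0 at index 3, swap -> [-5, -1, 0, 10, 22, 39]
Pass 4: Select minimum 10 at index 3, swap -> [-5, -1, 0, 10, 22, 39]


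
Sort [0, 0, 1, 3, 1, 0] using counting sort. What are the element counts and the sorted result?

Count array: [3, 2, 0, 1]
(count[i] = number of elements equal to i)
Cumulative count: [3, 5, 5, 6]
Sorted: [0, 0, 0, 1, 1, 3]


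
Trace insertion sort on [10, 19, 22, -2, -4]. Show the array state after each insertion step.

First element 10 is already 'sorted'
Insert 19: shifted 0 elements -> [10, 19, 22, -2, -4]
Insert 22: shifted 0 elements -> [10, 19, 22, -2, -4]
Insert -2: shifted 3 elements -> [-2, 10, 19, 22, -4]
Insert -4: shifted 4 elements -> [-4, -2, 10, 19, 22]


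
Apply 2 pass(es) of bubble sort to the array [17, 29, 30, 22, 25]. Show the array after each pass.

After pass 1: [17, 29, 22, 25, 30] (2 swaps)
After pass 2: [17, 22, 25, 29, 30] (2 swaps)
Total swaps: 4


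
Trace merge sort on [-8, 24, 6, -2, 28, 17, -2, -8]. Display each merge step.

Divide and conquer:
  Merge [-8] + [24] -> [-8, 24]
  Merge [6] + [-2] -> [-2, 6]
  Merge [-8, 24] + [-2, 6] -> [-8, -2, 6, 24]
  Merge [28] + [17] -> [17, 28]
  Merge [-2] + [-8] -> [-8, -2]
  Merge [17, 28] + [-8, -2] -> [-8, -2, 17, 28]
  Merge [-8, -2, 6, 24] + [-8, -2, 17, 28] -> [-8, -8, -2, -2, 6, 17, 24, 28]


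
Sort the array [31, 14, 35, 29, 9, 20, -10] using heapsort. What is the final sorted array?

Build heap: [35, 29, 31, 14, 9, 20, -10]
Extract 35: [31, 29, 20, 14, 9, -10, 35]
Extract 31: [29, 14, 20, -10, 9, 31, 35]
Extract 29: [20, 14, 9, -10, 29, 31, 35]
Extract 20: [14, -10, 9, 20, 29, 31, 35]
Extract 14: [9, -10, 14, 20, 29, 31, 35]
Extract 9: [-10, 9, 14, 20, 29, 31, 35]


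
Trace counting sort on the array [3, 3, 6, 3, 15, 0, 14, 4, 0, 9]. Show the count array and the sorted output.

Count array: [2, 0, 0, 3, 1, 0, 1, 0, 0, 1, 0, 0, 0, 0, 1, 1]
(count[i] = number of elements equal to i)
Cumulative count: [2, 2, 2, 5, 6, 6, 7, 7, 7, 8, 8, 8, 8, 8, 9, 10]
Sorted: [0, 0, 3, 3, 3, 4, 6, 9, 14, 15]


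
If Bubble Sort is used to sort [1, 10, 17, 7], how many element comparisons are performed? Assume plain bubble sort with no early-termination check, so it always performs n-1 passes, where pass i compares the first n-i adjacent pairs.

Pass 1: compare adjacent pairs (0,1)..(2,3) = 3 comparison(s), 1 swap(s) -> [1, 10, 7, 17]
Pass 2: compare adjacent pairs (0,1)..(1,2) = 2 comparison(s), 1 swap(s) -> [1, 7, 10, 17]
Pass 3: compare adjacent pairs (0,1)..(0,1) = 1 comparison(s), 0 swap(s) -> [1, 7, 10, 17]
Total comparisons: 3 + 2 + 1 = 6


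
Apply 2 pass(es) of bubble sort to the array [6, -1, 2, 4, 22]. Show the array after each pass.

After pass 1: [-1, 2, 4, 6, 22] (3 swaps)
After pass 2: [-1, 2, 4, 6, 22] (0 swaps)
Total swaps: 3


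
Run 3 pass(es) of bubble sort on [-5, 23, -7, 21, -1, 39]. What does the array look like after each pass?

After pass 1: [-5, -7, 21, -1, 23, 39] (3 swaps)
After pass 2: [-7, -5, -1, 21, 23, 39] (2 swaps)
After pass 3: [-7, -5, -1, 21, 23, 39] (0 swaps)
Total swaps: 5


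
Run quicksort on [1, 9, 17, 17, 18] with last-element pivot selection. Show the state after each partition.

Partition 1: pivot=18 at index 4 -> [1, 9, 17, 17, 18]
Partition 2: pivot=17 at index 3 -> [1, 9, 17, 17, 18]
Partition 3: pivot=17 at index 2 -> [1, 9, 17, 17, 18]
Partition 4: pivot=9 at index 1 -> [1, 9, 17, 17, 18]


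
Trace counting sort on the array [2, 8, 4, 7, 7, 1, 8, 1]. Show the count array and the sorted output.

Count array: [0, 2, 1, 0, 1, 0, 0, 2, 2]
(count[i] = number of elements equal to i)
Cumulative count: [0, 2, 3, 3, 4, 4, 4, 6, 8]
Sorted: [1, 1, 2, 4, 7, 7, 8, 8]


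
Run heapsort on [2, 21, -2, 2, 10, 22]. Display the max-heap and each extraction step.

Build heap: [22, 21, 2, 2, 10, -2]
Extract 22: [21, 10, 2, 2, -2, 22]
Extract 21: [10, 2, 2, -2, 21, 22]
Extract 10: [2, -2, 2, 10, 21, 22]
Extract 2: [2, -2, 2, 10, 21, 22]
Extract 2: [-2, 2, 2, 10, 21, 22]


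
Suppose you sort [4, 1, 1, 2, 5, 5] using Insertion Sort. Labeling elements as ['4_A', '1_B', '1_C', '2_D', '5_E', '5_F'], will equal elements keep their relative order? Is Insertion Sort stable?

Trace Insertion Sort on the labeled array (the key is the number; the letter only tracks identity):
  Insert 1_B at index 0: [1_B, 4_A, 1_C, 2_D, 5_E, 5_F]
  Insert 1_C at index 1: [1_B, 1_C, 4_A, 2_D, 5_E, 5_F]
  Insert 2_D at index 2: [1_B, 1_C, 2_D, 4_A, 5_E, 5_F]
  Insert 5_E at index 4: [1_B, 1_C, 2_D, 4_A, 5_E, 5_F]
  Insert 5_F at index 5: [1_B, 1_C, 2_D, 4_A, 5_E, 5_F]
Final order: [1_B, 1_C, 2_D, 4_A, 5_E, 5_F]
Equal keys:
  value 1: originally 1_B, 1_C; after sorting 1_B, 1_C -> order preserved
  value 5: originally 5_E, 5_F; after sorting 5_E, 5_F -> order preserved
All equal keys kept their original relative order. Insertion Sort is stable: elements are shifted only while they are strictly greater than the key, so a key is inserted after any equal elements already placed.
Answer: Stable
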